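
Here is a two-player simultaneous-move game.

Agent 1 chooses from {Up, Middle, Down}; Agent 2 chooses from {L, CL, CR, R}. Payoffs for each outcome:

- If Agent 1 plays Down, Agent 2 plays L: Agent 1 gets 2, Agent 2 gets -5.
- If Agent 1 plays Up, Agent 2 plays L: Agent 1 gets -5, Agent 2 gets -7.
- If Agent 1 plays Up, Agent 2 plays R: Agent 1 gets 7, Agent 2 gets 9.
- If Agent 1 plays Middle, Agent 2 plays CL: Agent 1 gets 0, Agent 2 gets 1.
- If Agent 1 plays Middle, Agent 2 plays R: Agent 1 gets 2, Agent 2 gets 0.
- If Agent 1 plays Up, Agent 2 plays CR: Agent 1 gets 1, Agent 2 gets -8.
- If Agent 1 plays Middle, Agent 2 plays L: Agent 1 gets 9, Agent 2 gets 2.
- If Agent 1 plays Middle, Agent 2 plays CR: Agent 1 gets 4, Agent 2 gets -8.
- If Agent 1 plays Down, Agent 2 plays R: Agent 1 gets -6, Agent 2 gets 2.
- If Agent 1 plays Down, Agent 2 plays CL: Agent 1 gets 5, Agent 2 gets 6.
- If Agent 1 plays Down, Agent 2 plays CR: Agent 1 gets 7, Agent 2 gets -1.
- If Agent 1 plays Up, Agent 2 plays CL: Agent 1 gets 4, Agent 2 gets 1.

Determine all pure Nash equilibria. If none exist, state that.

Agent 1 against L: payoffs -5, 9, 2 → best response Middle.
Agent 1 against CL: payoffs 4, 0, 5 → best response Down.
Agent 1 against CR: payoffs 1, 4, 7 → best response Down.
Agent 1 against R: payoffs 7, 2, -6 → best response Up.
Agent 2 against Up: payoffs -7, 1, -8, 9 → best response R.
Agent 2 against Middle: payoffs 2, 1, -8, 0 → best response L.
Agent 2 against Down: payoffs -5, 6, -1, 2 → best response CL.
Mutual best responses: (Up, R); (Middle, L); (Down, CL).

Pure-strategy Nash equilibria: (Up, R); (Middle, L); (Down, CL)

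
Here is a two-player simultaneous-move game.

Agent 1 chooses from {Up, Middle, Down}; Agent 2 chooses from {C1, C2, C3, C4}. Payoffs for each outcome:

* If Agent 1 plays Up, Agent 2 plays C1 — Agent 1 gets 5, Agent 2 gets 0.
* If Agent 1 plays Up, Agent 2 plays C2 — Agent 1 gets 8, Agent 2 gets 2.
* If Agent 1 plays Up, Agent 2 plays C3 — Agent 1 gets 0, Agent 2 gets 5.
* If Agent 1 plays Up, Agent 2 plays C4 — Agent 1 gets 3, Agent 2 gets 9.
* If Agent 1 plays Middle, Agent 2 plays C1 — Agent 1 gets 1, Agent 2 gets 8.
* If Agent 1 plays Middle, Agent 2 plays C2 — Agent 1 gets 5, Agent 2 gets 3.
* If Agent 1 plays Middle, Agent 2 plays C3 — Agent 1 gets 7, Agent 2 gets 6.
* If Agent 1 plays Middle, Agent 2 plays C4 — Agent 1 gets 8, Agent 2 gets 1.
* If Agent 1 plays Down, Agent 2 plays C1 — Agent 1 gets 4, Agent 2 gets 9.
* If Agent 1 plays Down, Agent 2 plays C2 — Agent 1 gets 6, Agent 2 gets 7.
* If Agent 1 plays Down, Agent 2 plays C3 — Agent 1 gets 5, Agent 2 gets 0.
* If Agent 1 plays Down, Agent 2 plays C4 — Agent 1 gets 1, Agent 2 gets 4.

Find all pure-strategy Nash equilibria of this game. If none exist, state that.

(Up, C1): Agent 2 can switch to C2 (0 → 2). Not NE.
(Up, C2): Agent 2 can switch to C3 (2 → 5). Not NE.
(Up, C3): Agent 1 can switch to Middle (0 → 7). Not NE.
(Up, C4): Agent 1 can switch to Middle (3 → 8). Not NE.
(Middle, C1): Agent 1 can switch to Up (1 → 5). Not NE.
(Middle, C2): Agent 1 can switch to Up (5 → 8). Not NE.
(Middle, C3): Agent 2 can switch to C1 (6 → 8). Not NE.
(Middle, C4): Agent 2 can switch to C1 (1 → 8). Not NE.
(The remaining 4 profiles each have a profitable deviation by the same check.)

none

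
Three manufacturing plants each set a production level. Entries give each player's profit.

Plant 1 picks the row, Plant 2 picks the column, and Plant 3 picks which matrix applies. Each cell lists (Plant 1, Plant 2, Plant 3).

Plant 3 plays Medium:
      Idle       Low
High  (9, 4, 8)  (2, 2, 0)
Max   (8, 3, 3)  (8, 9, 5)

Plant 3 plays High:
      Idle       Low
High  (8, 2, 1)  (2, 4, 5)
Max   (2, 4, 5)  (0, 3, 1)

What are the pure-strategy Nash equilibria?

The pure Nash equilibria are (High, Idle, Medium); (High, Low, High); (Max, Low, Medium).

Plant 1 against (Idle, Medium): payoffs 9, 8 → best response High.
Plant 1 against (Idle, High): payoffs 8, 2 → best response High.
Plant 1 against (Low, Medium): payoffs 2, 8 → best response Max.
Plant 1 against (Low, High): payoffs 2, 0 → best response High.
Plant 2 against (High, Medium): payoffs 4, 2 → best response Idle.
Plant 2 against (High, High): payoffs 2, 4 → best response Low.
Plant 2 against (Max, Medium): payoffs 3, 9 → best response Low.
Plant 2 against (Max, High): payoffs 4, 3 → best response Idle.
Plant 3 against (High, Idle): payoffs 8, 1 → best response Medium.
Plant 3 against (High, Low): payoffs 0, 5 → best response High.
Plant 3 against (Max, Idle): payoffs 3, 5 → best response High.
Plant 3 against (Max, Low): payoffs 5, 1 → best response Medium.
Mutual best responses: (High, Idle, Medium); (High, Low, High); (Max, Low, Medium).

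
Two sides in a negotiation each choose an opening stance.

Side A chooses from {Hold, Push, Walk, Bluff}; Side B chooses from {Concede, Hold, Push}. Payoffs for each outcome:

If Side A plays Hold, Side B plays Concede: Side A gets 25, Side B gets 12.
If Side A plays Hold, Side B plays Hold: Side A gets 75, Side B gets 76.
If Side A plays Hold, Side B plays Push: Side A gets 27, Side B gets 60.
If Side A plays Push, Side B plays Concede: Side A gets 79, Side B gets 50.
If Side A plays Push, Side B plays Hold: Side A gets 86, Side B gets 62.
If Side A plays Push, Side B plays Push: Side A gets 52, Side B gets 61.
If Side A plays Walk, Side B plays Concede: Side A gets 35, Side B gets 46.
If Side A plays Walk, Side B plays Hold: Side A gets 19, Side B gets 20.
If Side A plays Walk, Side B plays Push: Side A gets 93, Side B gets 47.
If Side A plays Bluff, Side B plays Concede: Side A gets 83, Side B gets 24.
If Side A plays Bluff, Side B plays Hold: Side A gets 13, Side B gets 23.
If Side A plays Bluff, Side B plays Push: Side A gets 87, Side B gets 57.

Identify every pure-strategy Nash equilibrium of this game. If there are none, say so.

The pure Nash equilibria are (Push, Hold), (Walk, Push).

Side A against Concede: payoffs 25, 79, 35, 83 → best response Bluff.
Side A against Hold: payoffs 75, 86, 19, 13 → best response Push.
Side A against Push: payoffs 27, 52, 93, 87 → best response Walk.
Side B against Hold: payoffs 12, 76, 60 → best response Hold.
Side B against Push: payoffs 50, 62, 61 → best response Hold.
Side B against Walk: payoffs 46, 20, 47 → best response Push.
Side B against Bluff: payoffs 24, 23, 57 → best response Push.
Mutual best responses: (Push, Hold); (Walk, Push).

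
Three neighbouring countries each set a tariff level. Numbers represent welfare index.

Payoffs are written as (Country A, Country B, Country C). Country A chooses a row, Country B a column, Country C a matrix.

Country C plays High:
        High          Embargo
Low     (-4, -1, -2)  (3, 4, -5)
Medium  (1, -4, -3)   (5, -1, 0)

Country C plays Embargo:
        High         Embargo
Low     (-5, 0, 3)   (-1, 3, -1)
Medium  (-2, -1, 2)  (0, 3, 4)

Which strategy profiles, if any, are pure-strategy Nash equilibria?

(Low, High, High): Country A can switch to Medium (-4 → 1). Not NE.
(Low, High, Embargo): Country A can switch to Medium (-5 → -2). Not NE.
(Low, Embargo, High): Country A can switch to Medium (3 → 5). Not NE.
(Low, Embargo, Embargo): Country A can switch to Medium (-1 → 0). Not NE.
(Medium, High, High): Country B can switch to Embargo (-4 → -1). Not NE.
(Medium, High, Embargo): Country B can switch to Embargo (-1 → 3). Not NE.
(Medium, Embargo, High): Country C can switch to Embargo (0 → 4). Not NE.
(Medium, Embargo, Embargo): Country A gets 0, best alternative -1; Country B gets 3, best alternative -1; Country C gets 4, best alternative 0. No profitable deviation — NE.

(Medium, Embargo, Embargo)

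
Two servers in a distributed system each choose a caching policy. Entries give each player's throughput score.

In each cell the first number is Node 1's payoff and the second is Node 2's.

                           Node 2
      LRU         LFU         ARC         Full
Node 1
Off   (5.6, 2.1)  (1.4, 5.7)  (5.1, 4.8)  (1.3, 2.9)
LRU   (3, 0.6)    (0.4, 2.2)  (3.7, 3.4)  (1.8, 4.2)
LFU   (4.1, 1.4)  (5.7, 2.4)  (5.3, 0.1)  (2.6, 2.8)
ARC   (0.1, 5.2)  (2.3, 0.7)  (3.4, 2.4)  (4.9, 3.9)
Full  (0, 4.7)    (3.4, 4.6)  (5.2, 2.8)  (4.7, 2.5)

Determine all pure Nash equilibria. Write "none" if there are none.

Node 1 against LRU: payoffs 5.6, 3, 4.1, 0.1, 0 → best response Off.
Node 1 against LFU: payoffs 1.4, 0.4, 5.7, 2.3, 3.4 → best response LFU.
Node 1 against ARC: payoffs 5.1, 3.7, 5.3, 3.4, 5.2 → best response LFU.
Node 1 against Full: payoffs 1.3, 1.8, 2.6, 4.9, 4.7 → best response ARC.
Node 2 against Off: payoffs 2.1, 5.7, 4.8, 2.9 → best response LFU.
Node 2 against LRU: payoffs 0.6, 2.2, 3.4, 4.2 → best response Full.
Node 2 against LFU: payoffs 1.4, 2.4, 0.1, 2.8 → best response Full.
Node 2 against ARC: payoffs 5.2, 0.7, 2.4, 3.9 → best response LRU.
Node 2 against Full: payoffs 4.7, 4.6, 2.8, 2.5 → best response LRU.
No profile is a mutual best response for all players.

There is no pure-strategy Nash equilibrium.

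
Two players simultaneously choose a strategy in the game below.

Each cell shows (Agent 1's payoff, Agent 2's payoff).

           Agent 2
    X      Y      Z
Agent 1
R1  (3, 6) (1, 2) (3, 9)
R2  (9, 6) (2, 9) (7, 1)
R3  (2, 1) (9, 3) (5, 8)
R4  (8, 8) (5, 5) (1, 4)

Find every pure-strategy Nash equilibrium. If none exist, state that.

There is no pure-strategy Nash equilibrium.

(R1, X): Agent 1 can switch to R2 (3 → 9). Not NE.
(R1, Y): Agent 1 can switch to R2 (1 → 2). Not NE.
(R1, Z): Agent 1 can switch to R2 (3 → 7). Not NE.
(R2, X): Agent 2 can switch to Y (6 → 9). Not NE.
(R2, Y): Agent 1 can switch to R3 (2 → 9). Not NE.
(R2, Z): Agent 2 can switch to X (1 → 6). Not NE.
(The remaining 6 profiles each have a profitable deviation by the same check.)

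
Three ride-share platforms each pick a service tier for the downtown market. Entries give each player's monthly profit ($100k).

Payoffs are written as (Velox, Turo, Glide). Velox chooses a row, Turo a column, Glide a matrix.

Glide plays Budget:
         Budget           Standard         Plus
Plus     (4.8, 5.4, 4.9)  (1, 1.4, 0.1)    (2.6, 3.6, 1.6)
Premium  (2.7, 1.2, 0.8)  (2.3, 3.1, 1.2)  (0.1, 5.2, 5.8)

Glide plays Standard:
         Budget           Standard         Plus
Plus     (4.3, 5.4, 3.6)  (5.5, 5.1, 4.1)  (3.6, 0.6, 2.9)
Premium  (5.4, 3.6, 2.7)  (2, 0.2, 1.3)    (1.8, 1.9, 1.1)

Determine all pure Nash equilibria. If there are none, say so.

For each player, find the best response to each opponent profile; mutual best responses are the pure NE.
Velox against (Budget, Budget): payoffs 4.8, 2.7 → best response Plus.
Velox against (Budget, Standard): payoffs 4.3, 5.4 → best response Premium.
Velox against (Standard, Budget): payoffs 1, 2.3 → best response Premium.
Velox against (Standard, Standard): payoffs 5.5, 2 → best response Plus.
Velox against (Plus, Budget): payoffs 2.6, 0.1 → best response Plus.
Velox against (Plus, Standard): payoffs 3.6, 1.8 → best response Plus.
Turo against (Plus, Budget): payoffs 5.4, 1.4, 3.6 → best response Budget.
Turo against (Plus, Standard): payoffs 5.4, 5.1, 0.6 → best response Budget.
Turo against (Premium, Budget): payoffs 1.2, 3.1, 5.2 → best response Plus.
Turo against (Premium, Standard): payoffs 3.6, 0.2, 1.9 → best response Budget.
Glide against (Plus, Budget): payoffs 4.9, 3.6 → best response Budget.
Glide against (Plus, Standard): payoffs 0.1, 4.1 → best response Standard.
Glide against (Plus, Plus): payoffs 1.6, 2.9 → best response Standard.
Glide against (Premium, Budget): payoffs 0.8, 2.7 → best response Standard.
Glide against (Premium, Standard): payoffs 1.2, 1.3 → best response Standard.
Glide against (Premium, Plus): payoffs 5.8, 1.1 → best response Budget.
Mutual best responses: (Plus, Budget, Budget); (Premium, Budget, Standard).

Pure-strategy Nash equilibria: (Plus, Budget, Budget), (Premium, Budget, Standard)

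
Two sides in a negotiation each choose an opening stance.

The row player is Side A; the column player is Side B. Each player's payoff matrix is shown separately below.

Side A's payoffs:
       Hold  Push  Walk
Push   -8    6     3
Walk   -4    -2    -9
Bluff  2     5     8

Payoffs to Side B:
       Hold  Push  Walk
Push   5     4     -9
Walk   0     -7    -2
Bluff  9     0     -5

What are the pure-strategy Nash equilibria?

(Push, Hold): Side A can switch to Walk (-8 → -4). Not NE.
(Push, Push): Side B can switch to Hold (4 → 5). Not NE.
(Push, Walk): Side A can switch to Bluff (3 → 8). Not NE.
(Walk, Hold): Side A can switch to Bluff (-4 → 2). Not NE.
(Walk, Push): Side A can switch to Push (-2 → 6). Not NE.
(Walk, Walk): Side A can switch to Push (-9 → 3). Not NE.
(Bluff, Hold): Side A gets 2, best alternative -4; Side B gets 9, best alternative 0. No profitable deviation — NE.
(Bluff, Push): Side A can switch to Push (5 → 6). Not NE.
(Bluff, Walk): Side B can switch to Hold (-5 → 9). Not NE.

The unique pure-strategy Nash equilibrium is (Bluff, Hold).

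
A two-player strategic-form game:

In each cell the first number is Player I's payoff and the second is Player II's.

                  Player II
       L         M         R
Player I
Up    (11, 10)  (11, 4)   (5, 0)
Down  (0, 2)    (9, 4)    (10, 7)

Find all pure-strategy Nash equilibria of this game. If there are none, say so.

(Up, L): Player I gets 11, best alternative 0; Player II gets 10, best alternative 4. No profitable deviation — NE.
(Up, M): Player II can switch to L (4 → 10). Not NE.
(Up, R): Player I can switch to Down (5 → 10). Not NE.
(Down, L): Player I can switch to Up (0 → 11). Not NE.
(Down, M): Player I can switch to Up (9 → 11). Not NE.
(Down, R): Player I gets 10, best alternative 5; Player II gets 7, best alternative 4. No profitable deviation — NE.

Pure-strategy Nash equilibria: (Up, L) and (Down, R)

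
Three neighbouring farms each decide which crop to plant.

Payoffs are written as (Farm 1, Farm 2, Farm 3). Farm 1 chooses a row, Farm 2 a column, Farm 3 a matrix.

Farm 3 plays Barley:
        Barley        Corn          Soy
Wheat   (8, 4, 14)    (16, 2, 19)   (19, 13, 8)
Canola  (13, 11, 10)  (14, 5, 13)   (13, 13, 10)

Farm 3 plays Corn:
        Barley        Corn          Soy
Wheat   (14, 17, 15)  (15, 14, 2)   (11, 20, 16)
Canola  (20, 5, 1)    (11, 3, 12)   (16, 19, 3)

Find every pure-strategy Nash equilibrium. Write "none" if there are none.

none

Mark each player's best response to every combination of opponents' strategies; a profile where every player is best-responding is a pure Nash equilibrium.
Farm 1 against (Barley, Barley): payoffs 8, 13 → best response Canola.
Farm 1 against (Barley, Corn): payoffs 14, 20 → best response Canola.
Farm 1 against (Corn, Barley): payoffs 16, 14 → best response Wheat.
Farm 1 against (Corn, Corn): payoffs 15, 11 → best response Wheat.
Farm 1 against (Soy, Barley): payoffs 19, 13 → best response Wheat.
Farm 1 against (Soy, Corn): payoffs 11, 16 → best response Canola.
Farm 2 against (Wheat, Barley): payoffs 4, 2, 13 → best response Soy.
Farm 2 against (Wheat, Corn): payoffs 17, 14, 20 → best response Soy.
Farm 2 against (Canola, Barley): payoffs 11, 5, 13 → best response Soy.
Farm 2 against (Canola, Corn): payoffs 5, 3, 19 → best response Soy.
Farm 3 against (Wheat, Barley): payoffs 14, 15 → best response Corn.
Farm 3 against (Wheat, Corn): payoffs 19, 2 → best response Barley.
Farm 3 against (Wheat, Soy): payoffs 8, 16 → best response Corn.
Farm 3 against (Canola, Barley): payoffs 10, 1 → best response Barley.
Farm 3 against (Canola, Corn): payoffs 13, 12 → best response Barley.
Farm 3 against (Canola, Soy): payoffs 10, 3 → best response Barley.
No profile is a mutual best response for all players.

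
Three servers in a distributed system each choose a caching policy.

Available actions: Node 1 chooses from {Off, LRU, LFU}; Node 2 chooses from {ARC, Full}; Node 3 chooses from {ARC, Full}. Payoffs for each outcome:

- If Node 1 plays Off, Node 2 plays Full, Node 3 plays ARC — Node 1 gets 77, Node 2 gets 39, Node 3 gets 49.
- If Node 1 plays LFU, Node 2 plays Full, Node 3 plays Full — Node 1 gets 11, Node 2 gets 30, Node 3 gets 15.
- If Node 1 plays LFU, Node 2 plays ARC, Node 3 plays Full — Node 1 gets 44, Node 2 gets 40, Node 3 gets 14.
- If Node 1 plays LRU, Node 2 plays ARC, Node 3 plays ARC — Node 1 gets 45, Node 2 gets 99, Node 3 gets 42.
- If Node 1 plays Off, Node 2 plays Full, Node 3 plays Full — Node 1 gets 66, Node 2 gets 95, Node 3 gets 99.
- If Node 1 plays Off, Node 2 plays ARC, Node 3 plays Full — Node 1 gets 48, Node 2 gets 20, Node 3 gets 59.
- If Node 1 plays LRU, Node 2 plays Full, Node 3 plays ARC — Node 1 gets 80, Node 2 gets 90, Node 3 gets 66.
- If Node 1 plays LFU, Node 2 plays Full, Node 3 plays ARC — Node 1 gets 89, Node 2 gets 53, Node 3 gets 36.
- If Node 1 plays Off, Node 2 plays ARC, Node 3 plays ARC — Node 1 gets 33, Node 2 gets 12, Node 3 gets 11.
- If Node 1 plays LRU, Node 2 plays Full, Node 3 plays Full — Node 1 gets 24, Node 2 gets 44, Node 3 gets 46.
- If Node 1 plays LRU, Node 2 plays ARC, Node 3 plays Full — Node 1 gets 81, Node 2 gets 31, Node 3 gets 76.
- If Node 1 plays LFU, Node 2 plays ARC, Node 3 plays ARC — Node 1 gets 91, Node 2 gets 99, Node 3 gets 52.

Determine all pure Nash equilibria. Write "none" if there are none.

Node 1 against (ARC, ARC): payoffs 33, 45, 91 → best response LFU.
Node 1 against (ARC, Full): payoffs 48, 81, 44 → best response LRU.
Node 1 against (Full, ARC): payoffs 77, 80, 89 → best response LFU.
Node 1 against (Full, Full): payoffs 66, 24, 11 → best response Off.
Node 2 against (Off, ARC): payoffs 12, 39 → best response Full.
Node 2 against (Off, Full): payoffs 20, 95 → best response Full.
Node 2 against (LRU, ARC): payoffs 99, 90 → best response ARC.
Node 2 against (LRU, Full): payoffs 31, 44 → best response Full.
Node 2 against (LFU, ARC): payoffs 99, 53 → best response ARC.
Node 2 against (LFU, Full): payoffs 40, 30 → best response ARC.
Node 3 against (Off, ARC): payoffs 11, 59 → best response Full.
Node 3 against (Off, Full): payoffs 49, 99 → best response Full.
Node 3 against (LRU, ARC): payoffs 42, 76 → best response Full.
Node 3 against (LRU, Full): payoffs 66, 46 → best response ARC.
Node 3 against (LFU, ARC): payoffs 52, 14 → best response ARC.
Node 3 against (LFU, Full): payoffs 36, 15 → best response ARC.
Mutual best responses: (Off, Full, Full); (LFU, ARC, ARC).

Pure-strategy Nash equilibria: (Off, Full, Full); (LFU, ARC, ARC)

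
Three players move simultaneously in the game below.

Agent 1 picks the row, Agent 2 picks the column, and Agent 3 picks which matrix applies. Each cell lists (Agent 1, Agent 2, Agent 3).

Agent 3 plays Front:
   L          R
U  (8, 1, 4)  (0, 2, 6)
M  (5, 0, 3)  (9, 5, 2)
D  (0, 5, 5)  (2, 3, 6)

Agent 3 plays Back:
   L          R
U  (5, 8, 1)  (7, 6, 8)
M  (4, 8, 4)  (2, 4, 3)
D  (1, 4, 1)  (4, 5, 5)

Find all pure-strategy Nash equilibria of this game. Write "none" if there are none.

(U, L, Front): Agent 2 can switch to R (1 → 2). Not NE.
(U, L, Back): Agent 3 can switch to Front (1 → 4). Not NE.
(U, R, Front): Agent 1 can switch to M (0 → 9). Not NE.
(U, R, Back): Agent 2 can switch to L (6 → 8). Not NE.
(M, L, Front): Agent 1 can switch to U (5 → 8). Not NE.
(M, L, Back): Agent 1 can switch to U (4 → 5). Not NE.
(M, R, Front): Agent 3 can switch to Back (2 → 3). Not NE.
(M, R, Back): Agent 1 can switch to U (2 → 7). Not NE.
(The remaining 4 profiles each have a profitable deviation by the same check.)

This game has no pure Nash equilibrium.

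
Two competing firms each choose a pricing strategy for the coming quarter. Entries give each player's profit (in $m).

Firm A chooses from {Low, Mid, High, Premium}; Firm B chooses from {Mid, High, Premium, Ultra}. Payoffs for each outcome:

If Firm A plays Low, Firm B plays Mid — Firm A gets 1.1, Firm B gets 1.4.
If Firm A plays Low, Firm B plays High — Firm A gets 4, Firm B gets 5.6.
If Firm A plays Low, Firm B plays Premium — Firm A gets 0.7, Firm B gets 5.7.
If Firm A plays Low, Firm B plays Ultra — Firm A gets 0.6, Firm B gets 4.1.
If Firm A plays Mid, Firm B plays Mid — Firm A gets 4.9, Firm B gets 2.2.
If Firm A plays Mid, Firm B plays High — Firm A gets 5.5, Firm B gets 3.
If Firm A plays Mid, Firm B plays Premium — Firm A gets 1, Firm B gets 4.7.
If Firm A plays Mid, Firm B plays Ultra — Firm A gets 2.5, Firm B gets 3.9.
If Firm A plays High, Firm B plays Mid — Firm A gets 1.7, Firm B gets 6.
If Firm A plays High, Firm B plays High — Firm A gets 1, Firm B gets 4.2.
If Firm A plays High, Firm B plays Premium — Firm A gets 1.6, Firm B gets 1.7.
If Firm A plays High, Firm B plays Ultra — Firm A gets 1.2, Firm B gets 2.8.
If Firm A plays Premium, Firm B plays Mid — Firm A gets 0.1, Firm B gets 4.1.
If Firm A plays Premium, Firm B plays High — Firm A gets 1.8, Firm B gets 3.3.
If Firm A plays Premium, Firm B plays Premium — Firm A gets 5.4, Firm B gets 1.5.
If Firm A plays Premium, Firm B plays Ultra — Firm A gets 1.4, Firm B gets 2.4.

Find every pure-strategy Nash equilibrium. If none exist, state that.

For each strategy profile, look for a profitable unilateral deviation.
(Low, Mid): Firm A can switch to Mid (1.1 → 4.9). Not NE.
(Low, High): Firm A can switch to Mid (4 → 5.5). Not NE.
(Low, Premium): Firm A can switch to Mid (0.7 → 1). Not NE.
(Low, Ultra): Firm A can switch to Mid (0.6 → 2.5). Not NE.
(Mid, Mid): Firm B can switch to High (2.2 → 3). Not NE.
(Mid, High): Firm B can switch to Premium (3 → 4.7). Not NE.
(The remaining 10 profiles each have a profitable deviation by the same check.)

none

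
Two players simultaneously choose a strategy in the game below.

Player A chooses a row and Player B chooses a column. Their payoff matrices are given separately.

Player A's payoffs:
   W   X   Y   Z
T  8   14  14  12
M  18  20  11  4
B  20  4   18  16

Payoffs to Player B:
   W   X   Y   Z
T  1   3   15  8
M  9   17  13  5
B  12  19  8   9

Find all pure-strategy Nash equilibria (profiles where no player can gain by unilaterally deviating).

Pure NE: (M, X)

Player A against W: payoffs 8, 18, 20 → best response B.
Player A against X: payoffs 14, 20, 4 → best response M.
Player A against Y: payoffs 14, 11, 18 → best response B.
Player A against Z: payoffs 12, 4, 16 → best response B.
Player B against T: payoffs 1, 3, 15, 8 → best response Y.
Player B against M: payoffs 9, 17, 13, 5 → best response X.
Player B against B: payoffs 12, 19, 8, 9 → best response X.
Mutual best responses: (M, X).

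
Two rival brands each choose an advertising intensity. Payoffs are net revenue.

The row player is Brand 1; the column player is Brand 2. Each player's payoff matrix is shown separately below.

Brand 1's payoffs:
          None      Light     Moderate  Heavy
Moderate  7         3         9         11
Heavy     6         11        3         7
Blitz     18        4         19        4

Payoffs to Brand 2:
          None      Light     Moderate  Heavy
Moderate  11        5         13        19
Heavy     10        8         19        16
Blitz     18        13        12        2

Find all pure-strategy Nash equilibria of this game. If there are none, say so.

(Moderate, Heavy), (Blitz, None)

(Moderate, None): Brand 1 can switch to Blitz (7 → 18). Not NE.
(Moderate, Light): Brand 1 can switch to Heavy (3 → 11). Not NE.
(Moderate, Moderate): Brand 1 can switch to Blitz (9 → 19). Not NE.
(Moderate, Heavy): Brand 1 gets 11, best alternative 7; Brand 2 gets 19, best alternative 13. No profitable deviation — NE.
(Heavy, None): Brand 1 can switch to Moderate (6 → 7). Not NE.
(Heavy, Light): Brand 2 can switch to None (8 → 10). Not NE.
(Heavy, Moderate): Brand 1 can switch to Moderate (3 → 9). Not NE.
(Heavy, Heavy): Brand 1 can switch to Moderate (7 → 11). Not NE.
(Blitz, None): Brand 1 gets 18, best alternative 7; Brand 2 gets 18, best alternative 13. No profitable deviation — NE.
(Blitz, Light): Brand 1 can switch to Heavy (4 → 11). Not NE.
(Blitz, Moderate): Brand 2 can switch to None (12 → 18). Not NE.
(Blitz, Heavy): Brand 1 can switch to Moderate (4 → 11). Not NE.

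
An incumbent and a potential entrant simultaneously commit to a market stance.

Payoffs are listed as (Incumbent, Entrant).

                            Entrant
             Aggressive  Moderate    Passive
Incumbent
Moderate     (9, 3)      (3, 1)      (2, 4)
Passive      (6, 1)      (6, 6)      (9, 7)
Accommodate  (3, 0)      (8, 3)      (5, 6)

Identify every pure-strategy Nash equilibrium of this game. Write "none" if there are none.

Pure NE: (Passive, Passive)

Incumbent against Aggressive: payoffs 9, 6, 3 → best response Moderate.
Incumbent against Moderate: payoffs 3, 6, 8 → best response Accommodate.
Incumbent against Passive: payoffs 2, 9, 5 → best response Passive.
Entrant against Moderate: payoffs 3, 1, 4 → best response Passive.
Entrant against Passive: payoffs 1, 6, 7 → best response Passive.
Entrant against Accommodate: payoffs 0, 3, 6 → best response Passive.
Mutual best responses: (Passive, Passive).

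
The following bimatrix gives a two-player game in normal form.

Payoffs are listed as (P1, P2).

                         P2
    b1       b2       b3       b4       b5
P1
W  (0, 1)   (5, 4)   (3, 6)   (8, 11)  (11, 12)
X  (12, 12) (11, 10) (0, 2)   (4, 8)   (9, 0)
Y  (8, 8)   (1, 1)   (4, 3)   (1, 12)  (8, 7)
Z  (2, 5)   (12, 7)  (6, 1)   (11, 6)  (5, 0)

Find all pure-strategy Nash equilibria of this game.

The pure Nash equilibria are (W, b5); (X, b1); (Z, b2).

(W, b1): P1 can switch to X (0 → 12). Not NE.
(W, b2): P1 can switch to X (5 → 11). Not NE.
(W, b3): P1 can switch to Y (3 → 4). Not NE.
(W, b4): P1 can switch to Z (8 → 11). Not NE.
(W, b5): P1 gets 11, best alternative 9; P2 gets 12, best alternative 11. No profitable deviation — NE.
(X, b1): P1 gets 12, best alternative 8; P2 gets 12, best alternative 10. No profitable deviation — NE.
(X, b2): P1 can switch to Z (11 → 12). Not NE.
(X, b3): P1 can switch to W (0 → 3). Not NE.
(X, b4): P1 can switch to W (4 → 8). Not NE.
(X, b5): P1 can switch to W (9 → 11). Not NE.
(Z, b2): P1 gets 12, best alternative 11; P2 gets 7, best alternative 6. No profitable deviation — NE.
(The remaining 9 profiles each have a profitable deviation by the same check.)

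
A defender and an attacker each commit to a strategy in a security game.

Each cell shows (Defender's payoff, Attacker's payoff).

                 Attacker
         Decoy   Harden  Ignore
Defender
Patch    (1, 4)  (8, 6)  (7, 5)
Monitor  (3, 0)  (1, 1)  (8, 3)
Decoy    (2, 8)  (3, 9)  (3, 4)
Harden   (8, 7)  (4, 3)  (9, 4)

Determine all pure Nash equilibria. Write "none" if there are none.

(Patch, Decoy): Defender can switch to Monitor (1 → 3). Not NE.
(Patch, Harden): Defender gets 8, best alternative 4; Attacker gets 6, best alternative 5. No profitable deviation — NE.
(Patch, Ignore): Defender can switch to Monitor (7 → 8). Not NE.
(Monitor, Decoy): Defender can switch to Harden (3 → 8). Not NE.
(Monitor, Harden): Defender can switch to Patch (1 → 8). Not NE.
(Monitor, Ignore): Defender can switch to Harden (8 → 9). Not NE.
(Decoy, Decoy): Defender can switch to Monitor (2 → 3). Not NE.
(Decoy, Harden): Defender can switch to Patch (3 → 8). Not NE.
(Decoy, Ignore): Defender can switch to Patch (3 → 7). Not NE.
(Harden, Decoy): Defender gets 8, best alternative 3; Attacker gets 7, best alternative 4. No profitable deviation — NE.
(Harden, Harden): Defender can switch to Patch (4 → 8). Not NE.
(Harden, Ignore): Attacker can switch to Decoy (4 → 7). Not NE.

The pure Nash equilibria are (Patch, Harden); (Harden, Decoy).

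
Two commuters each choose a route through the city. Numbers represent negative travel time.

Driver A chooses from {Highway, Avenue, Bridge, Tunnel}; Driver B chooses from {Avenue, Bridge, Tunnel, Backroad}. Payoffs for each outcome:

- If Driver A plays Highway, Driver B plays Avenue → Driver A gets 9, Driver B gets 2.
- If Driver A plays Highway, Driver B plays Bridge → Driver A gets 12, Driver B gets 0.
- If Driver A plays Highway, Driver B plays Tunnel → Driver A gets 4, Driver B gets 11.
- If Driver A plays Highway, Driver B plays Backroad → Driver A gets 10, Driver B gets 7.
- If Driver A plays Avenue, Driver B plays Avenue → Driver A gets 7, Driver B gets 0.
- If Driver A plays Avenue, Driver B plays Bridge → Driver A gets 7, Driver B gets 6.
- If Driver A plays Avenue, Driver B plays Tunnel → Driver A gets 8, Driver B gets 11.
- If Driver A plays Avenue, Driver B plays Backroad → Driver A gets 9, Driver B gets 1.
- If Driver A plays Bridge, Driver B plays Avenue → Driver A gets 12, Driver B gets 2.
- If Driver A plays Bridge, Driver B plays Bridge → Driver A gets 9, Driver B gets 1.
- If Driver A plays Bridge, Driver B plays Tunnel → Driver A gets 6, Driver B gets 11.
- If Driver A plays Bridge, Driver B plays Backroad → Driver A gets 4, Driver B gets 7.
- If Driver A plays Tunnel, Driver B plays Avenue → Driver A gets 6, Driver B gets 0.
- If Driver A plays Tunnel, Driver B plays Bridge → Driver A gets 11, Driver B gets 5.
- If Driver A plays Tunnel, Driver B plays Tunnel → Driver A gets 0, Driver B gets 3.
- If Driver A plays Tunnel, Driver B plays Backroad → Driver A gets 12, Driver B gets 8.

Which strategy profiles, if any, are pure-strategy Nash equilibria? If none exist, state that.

Driver A against Avenue: payoffs 9, 7, 12, 6 → best response Bridge.
Driver A against Bridge: payoffs 12, 7, 9, 11 → best response Highway.
Driver A against Tunnel: payoffs 4, 8, 6, 0 → best response Avenue.
Driver A against Backroad: payoffs 10, 9, 4, 12 → best response Tunnel.
Driver B against Highway: payoffs 2, 0, 11, 7 → best response Tunnel.
Driver B against Avenue: payoffs 0, 6, 11, 1 → best response Tunnel.
Driver B against Bridge: payoffs 2, 1, 11, 7 → best response Tunnel.
Driver B against Tunnel: payoffs 0, 5, 3, 8 → best response Backroad.
Mutual best responses: (Avenue, Tunnel); (Tunnel, Backroad).

(Avenue, Tunnel); (Tunnel, Backroad)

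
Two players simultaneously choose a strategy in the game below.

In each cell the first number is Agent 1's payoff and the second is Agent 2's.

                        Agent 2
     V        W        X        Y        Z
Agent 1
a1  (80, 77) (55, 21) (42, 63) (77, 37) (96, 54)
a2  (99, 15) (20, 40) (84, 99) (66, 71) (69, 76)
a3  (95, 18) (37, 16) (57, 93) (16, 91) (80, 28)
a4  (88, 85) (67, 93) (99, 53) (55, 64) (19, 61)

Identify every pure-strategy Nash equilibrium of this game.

Check each profile: it is a Nash equilibrium iff no player can strictly gain by switching unilaterally.
(a1, V): Agent 1 can switch to a2 (80 → 99). Not NE.
(a1, W): Agent 1 can switch to a4 (55 → 67). Not NE.
(a1, X): Agent 1 can switch to a2 (42 → 84). Not NE.
(a1, Y): Agent 2 can switch to V (37 → 77). Not NE.
(a1, Z): Agent 2 can switch to V (54 → 77). Not NE.
(a2, V): Agent 2 can switch to W (15 → 40). Not NE.
(a4, W): Agent 1 gets 67, best alternative 55; Agent 2 gets 93, best alternative 85. No profitable deviation — NE.
(The remaining 13 profiles each have a profitable deviation by the same check.)

(a4, W)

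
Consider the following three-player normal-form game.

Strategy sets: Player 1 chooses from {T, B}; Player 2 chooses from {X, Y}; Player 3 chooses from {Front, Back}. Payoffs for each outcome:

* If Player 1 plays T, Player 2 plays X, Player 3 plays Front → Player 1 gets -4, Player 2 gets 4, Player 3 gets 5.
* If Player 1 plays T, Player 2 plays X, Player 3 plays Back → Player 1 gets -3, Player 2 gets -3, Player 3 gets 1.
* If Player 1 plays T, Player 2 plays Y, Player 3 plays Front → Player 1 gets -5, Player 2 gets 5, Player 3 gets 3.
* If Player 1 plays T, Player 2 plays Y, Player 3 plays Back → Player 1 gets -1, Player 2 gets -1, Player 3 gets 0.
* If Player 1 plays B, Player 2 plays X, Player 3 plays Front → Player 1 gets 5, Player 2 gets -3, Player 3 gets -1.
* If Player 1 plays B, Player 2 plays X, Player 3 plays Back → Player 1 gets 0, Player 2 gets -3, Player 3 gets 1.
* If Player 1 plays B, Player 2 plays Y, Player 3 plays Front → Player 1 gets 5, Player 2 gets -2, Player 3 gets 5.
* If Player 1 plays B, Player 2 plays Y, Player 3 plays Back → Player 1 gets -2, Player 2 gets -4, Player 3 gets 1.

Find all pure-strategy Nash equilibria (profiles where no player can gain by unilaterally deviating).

(T, X, Front): Player 1 can switch to B (-4 → 5). Not NE.
(T, X, Back): Player 1 can switch to B (-3 → 0). Not NE.
(T, Y, Front): Player 1 can switch to B (-5 → 5). Not NE.
(T, Y, Back): Player 3 can switch to Front (0 → 3). Not NE.
(B, X, Front): Player 2 can switch to Y (-3 → -2). Not NE.
(B, X, Back): Player 1 gets 0, best alternative -3; Player 2 gets -3, best alternative -4; Player 3 gets 1, best alternative -1. No profitable deviation — NE.
(B, Y, Front): Player 1 gets 5, best alternative -5; Player 2 gets -2, best alternative -3; Player 3 gets 5, best alternative 1. No profitable deviation — NE.
(B, Y, Back): Player 1 can switch to T (-2 → -1). Not NE.

Pure-strategy Nash equilibria: (B, X, Back) and (B, Y, Front)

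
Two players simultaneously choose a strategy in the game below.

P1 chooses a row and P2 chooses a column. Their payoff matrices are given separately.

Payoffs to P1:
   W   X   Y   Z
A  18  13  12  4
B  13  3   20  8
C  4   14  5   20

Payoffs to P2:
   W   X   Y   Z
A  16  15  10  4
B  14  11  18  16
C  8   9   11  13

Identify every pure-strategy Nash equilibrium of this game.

P1 against W: payoffs 18, 13, 4 → best response A.
P1 against X: payoffs 13, 3, 14 → best response C.
P1 against Y: payoffs 12, 20, 5 → best response B.
P1 against Z: payoffs 4, 8, 20 → best response C.
P2 against A: payoffs 16, 15, 10, 4 → best response W.
P2 against B: payoffs 14, 11, 18, 16 → best response Y.
P2 against C: payoffs 8, 9, 11, 13 → best response Z.
Mutual best responses: (A, W); (B, Y); (C, Z).

Pure-strategy Nash equilibria: (A, W) and (B, Y) and (C, Z)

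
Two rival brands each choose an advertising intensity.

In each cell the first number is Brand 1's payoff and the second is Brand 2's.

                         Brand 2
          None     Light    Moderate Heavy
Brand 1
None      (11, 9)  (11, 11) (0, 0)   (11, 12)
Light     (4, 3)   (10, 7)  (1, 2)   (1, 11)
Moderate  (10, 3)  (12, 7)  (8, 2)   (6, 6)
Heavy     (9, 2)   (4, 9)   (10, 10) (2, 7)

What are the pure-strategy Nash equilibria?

(None, None): Brand 2 can switch to Light (9 → 11). Not NE.
(None, Light): Brand 1 can switch to Moderate (11 → 12). Not NE.
(None, Moderate): Brand 1 can switch to Light (0 → 1). Not NE.
(None, Heavy): Brand 1 gets 11, best alternative 6; Brand 2 gets 12, best alternative 11. No profitable deviation — NE.
(Light, None): Brand 1 can switch to None (4 → 11). Not NE.
(Light, Light): Brand 1 can switch to None (10 → 11). Not NE.
(Light, Moderate): Brand 1 can switch to Moderate (1 → 8). Not NE.
(Moderate, Light): Brand 1 gets 12, best alternative 11; Brand 2 gets 7, best alternative 6. No profitable deviation — NE.
(Heavy, Moderate): Brand 1 gets 10, best alternative 8; Brand 2 gets 10, best alternative 9. No profitable deviation — NE.
(The remaining 7 profiles each have a profitable deviation by the same check.)

Pure-strategy Nash equilibria: (None, Heavy); (Moderate, Light); (Heavy, Moderate)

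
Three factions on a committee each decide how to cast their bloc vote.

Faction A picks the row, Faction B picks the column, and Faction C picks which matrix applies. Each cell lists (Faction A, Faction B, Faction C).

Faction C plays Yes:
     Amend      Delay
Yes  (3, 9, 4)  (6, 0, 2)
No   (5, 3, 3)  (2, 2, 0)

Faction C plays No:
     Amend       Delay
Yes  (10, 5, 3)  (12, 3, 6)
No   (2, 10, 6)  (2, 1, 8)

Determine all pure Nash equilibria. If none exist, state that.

Faction A against (Amend, Yes): payoffs 3, 5 → best response No.
Faction A against (Amend, No): payoffs 10, 2 → best response Yes.
Faction A against (Delay, Yes): payoffs 6, 2 → best response Yes.
Faction A against (Delay, No): payoffs 12, 2 → best response Yes.
Faction B against (Yes, Yes): payoffs 9, 0 → best response Amend.
Faction B against (Yes, No): payoffs 5, 3 → best response Amend.
Faction B against (No, Yes): payoffs 3, 2 → best response Amend.
Faction B against (No, No): payoffs 10, 1 → best response Amend.
Faction C against (Yes, Amend): payoffs 4, 3 → best response Yes.
Faction C against (Yes, Delay): payoffs 2, 6 → best response No.
Faction C against (No, Amend): payoffs 3, 6 → best response No.
Faction C against (No, Delay): payoffs 0, 8 → best response No.
No profile is a mutual best response for all players.

There is no pure-strategy Nash equilibrium.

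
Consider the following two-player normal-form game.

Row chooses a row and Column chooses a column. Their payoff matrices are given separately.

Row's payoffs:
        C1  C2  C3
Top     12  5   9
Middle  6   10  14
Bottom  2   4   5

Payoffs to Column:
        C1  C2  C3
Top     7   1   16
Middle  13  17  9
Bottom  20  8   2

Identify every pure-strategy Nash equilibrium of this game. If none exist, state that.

(Top, C1): Column can switch to C3 (7 → 16). Not NE.
(Top, C2): Row can switch to Middle (5 → 10). Not NE.
(Top, C3): Row can switch to Middle (9 → 14). Not NE.
(Middle, C1): Row can switch to Top (6 → 12). Not NE.
(Middle, C2): Row gets 10, best alternative 5; Column gets 17, best alternative 13. No profitable deviation — NE.
(Middle, C3): Column can switch to C1 (9 → 13). Not NE.
(Bottom, C1): Row can switch to Top (2 → 12). Not NE.
(Bottom, C2): Row can switch to Top (4 → 5). Not NE.
(Bottom, C3): Row can switch to Top (5 → 9). Not NE.

Pure NE: (Middle, C2)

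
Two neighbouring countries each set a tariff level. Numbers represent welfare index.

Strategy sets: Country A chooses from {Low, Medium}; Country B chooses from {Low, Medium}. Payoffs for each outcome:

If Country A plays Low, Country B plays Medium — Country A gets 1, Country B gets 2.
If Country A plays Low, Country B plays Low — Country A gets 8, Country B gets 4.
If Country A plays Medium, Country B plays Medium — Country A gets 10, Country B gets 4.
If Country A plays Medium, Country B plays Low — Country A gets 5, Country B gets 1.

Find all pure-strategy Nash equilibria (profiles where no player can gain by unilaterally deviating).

(Low, Low), (Medium, Medium)

Check each profile: it is a Nash equilibrium iff no player can strictly gain by switching unilaterally.
(Low, Low): Country A gets 8, best alternative 5; Country B gets 4, best alternative 2. No profitable deviation — NE.
(Low, Medium): Country A can switch to Medium (1 → 10). Not NE.
(Medium, Low): Country A can switch to Low (5 → 8). Not NE.
(Medium, Medium): Country A gets 10, best alternative 1; Country B gets 4, best alternative 1. No profitable deviation — NE.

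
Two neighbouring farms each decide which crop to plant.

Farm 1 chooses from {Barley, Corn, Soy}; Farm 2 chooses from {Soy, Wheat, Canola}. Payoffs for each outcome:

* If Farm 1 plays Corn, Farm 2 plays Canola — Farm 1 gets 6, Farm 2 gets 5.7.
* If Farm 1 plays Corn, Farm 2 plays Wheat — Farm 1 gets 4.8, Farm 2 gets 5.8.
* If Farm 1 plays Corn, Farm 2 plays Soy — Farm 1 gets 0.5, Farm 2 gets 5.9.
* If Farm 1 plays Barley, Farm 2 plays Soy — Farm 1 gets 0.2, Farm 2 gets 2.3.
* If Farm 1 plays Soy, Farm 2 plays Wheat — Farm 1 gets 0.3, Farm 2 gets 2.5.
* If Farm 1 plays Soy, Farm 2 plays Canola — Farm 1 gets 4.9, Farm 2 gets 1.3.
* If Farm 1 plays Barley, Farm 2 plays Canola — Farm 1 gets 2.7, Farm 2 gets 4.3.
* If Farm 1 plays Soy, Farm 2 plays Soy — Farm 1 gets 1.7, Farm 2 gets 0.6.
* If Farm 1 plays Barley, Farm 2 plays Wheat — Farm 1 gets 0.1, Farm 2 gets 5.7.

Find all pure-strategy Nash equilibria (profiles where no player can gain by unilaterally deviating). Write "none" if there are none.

No pure-strategy Nash equilibrium.

Farm 1 against Soy: payoffs 0.2, 0.5, 1.7 → best response Soy.
Farm 1 against Wheat: payoffs 0.1, 4.8, 0.3 → best response Corn.
Farm 1 against Canola: payoffs 2.7, 6, 4.9 → best response Corn.
Farm 2 against Barley: payoffs 2.3, 5.7, 4.3 → best response Wheat.
Farm 2 against Corn: payoffs 5.9, 5.8, 5.7 → best response Soy.
Farm 2 against Soy: payoffs 0.6, 2.5, 1.3 → best response Wheat.
No profile is a mutual best response for all players.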